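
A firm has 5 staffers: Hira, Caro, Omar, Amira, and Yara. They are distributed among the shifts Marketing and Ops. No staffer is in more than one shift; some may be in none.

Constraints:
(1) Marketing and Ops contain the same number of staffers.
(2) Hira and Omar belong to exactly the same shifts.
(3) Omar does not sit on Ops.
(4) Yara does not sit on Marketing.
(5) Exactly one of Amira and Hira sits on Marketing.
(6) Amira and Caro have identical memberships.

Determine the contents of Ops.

Ops = {Amira, Caro}

From (3): Omar ∉ Ops.
From (4): Yara ∉ Marketing.
(2): Hira matches Omar: Hira ∉ Ops.
Suppose Caro ∉ Ops: no assignment then satisfies all the clues, so Caro ∈ Ops.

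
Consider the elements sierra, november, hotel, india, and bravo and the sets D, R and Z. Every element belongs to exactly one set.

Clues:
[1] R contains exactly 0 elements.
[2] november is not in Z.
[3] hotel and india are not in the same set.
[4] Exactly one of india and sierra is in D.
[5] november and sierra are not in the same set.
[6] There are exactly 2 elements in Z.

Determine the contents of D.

From (2): november ∉ Z.
(1): R already has 0, so the rest are out.
Only one set left: november ∈ D.
(5): sierra ∉ D.
Only one set left: sierra ∈ Z.
(4) (exactly one): india ∈ D.
(3): hotel ∉ D.
Only one set left: hotel ∈ Z.
(6): Z already has 2, so the rest are out.
Only one set left: bravo ∈ D.

D = {bravo, india, november}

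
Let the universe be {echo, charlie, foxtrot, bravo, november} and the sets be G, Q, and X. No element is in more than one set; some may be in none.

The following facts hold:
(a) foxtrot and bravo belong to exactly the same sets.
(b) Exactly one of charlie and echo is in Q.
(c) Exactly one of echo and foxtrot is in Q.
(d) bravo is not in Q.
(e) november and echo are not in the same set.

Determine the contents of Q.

Q = {echo}

From (d): bravo ∉ Q.
(a): foxtrot matches bravo: foxtrot ∉ Q.
(c) (exactly one): echo ∈ Q.
(e): november ∉ Q.
(b) (exactly one): charlie ∉ Q.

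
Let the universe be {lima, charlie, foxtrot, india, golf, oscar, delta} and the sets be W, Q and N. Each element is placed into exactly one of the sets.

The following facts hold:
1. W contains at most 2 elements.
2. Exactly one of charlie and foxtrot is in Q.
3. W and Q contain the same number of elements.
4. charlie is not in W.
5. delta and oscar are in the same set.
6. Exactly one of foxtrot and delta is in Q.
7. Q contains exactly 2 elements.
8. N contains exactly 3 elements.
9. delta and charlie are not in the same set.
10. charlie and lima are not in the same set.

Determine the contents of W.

W = {delta, oscar}

From (4): charlie ∉ W.
Suppose lima ∈ W: no assignment then satisfies all the clues, so lima ∉ W.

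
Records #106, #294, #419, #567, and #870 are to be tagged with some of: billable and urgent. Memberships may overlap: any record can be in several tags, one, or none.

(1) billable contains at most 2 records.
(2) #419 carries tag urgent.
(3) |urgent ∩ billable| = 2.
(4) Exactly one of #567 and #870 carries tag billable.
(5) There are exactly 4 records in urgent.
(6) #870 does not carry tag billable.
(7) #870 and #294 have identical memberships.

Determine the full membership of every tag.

billable = {#419, #567}; urgent = {#294, #419, #567, #870}

From (2): #419 ∈ urgent.
From (6): #870 ∉ billable.
(4) (exactly one): #567 ∈ billable.
(7): #294 matches #870: #294 ∉ billable.
Suppose #106 ∈ billable: no assignment then satisfies all the clues, so #106 ∉ billable.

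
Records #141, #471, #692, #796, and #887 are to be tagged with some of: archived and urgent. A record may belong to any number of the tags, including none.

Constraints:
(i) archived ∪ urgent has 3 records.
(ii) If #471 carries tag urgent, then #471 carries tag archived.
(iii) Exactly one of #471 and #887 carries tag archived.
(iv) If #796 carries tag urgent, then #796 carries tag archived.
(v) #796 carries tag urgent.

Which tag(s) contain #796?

#796: archived, urgent

From (v): #796 ∈ urgent.
(iv): #796 ∈ archived.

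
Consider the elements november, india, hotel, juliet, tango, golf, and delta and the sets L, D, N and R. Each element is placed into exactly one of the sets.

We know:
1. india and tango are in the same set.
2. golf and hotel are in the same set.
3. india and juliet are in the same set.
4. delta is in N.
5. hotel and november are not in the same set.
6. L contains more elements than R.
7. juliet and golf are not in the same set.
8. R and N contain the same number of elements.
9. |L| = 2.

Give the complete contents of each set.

L = {golf, hotel}; D = {india, juliet, tango}; N = {delta}; R = {november}

From (4): delta ∈ N.
Suppose november ∈ L: no assignment then satisfies all the clues, so november ∉ L.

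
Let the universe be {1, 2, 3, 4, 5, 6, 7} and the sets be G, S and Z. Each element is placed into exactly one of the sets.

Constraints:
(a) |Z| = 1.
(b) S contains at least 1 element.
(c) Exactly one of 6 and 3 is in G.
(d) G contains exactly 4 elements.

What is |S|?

2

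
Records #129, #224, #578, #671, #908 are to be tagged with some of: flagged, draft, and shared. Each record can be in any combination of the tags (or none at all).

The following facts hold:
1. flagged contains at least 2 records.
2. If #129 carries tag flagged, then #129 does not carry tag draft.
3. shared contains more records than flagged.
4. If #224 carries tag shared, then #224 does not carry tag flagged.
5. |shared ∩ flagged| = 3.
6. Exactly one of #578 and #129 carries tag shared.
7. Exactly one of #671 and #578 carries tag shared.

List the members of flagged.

flagged = {#129, #671, #908}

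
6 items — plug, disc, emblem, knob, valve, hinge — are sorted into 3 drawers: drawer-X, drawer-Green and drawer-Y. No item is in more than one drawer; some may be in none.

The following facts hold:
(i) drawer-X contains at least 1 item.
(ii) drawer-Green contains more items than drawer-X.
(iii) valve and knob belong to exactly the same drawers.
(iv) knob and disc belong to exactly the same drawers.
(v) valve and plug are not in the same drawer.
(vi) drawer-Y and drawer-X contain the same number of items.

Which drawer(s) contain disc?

disc: drawer-Green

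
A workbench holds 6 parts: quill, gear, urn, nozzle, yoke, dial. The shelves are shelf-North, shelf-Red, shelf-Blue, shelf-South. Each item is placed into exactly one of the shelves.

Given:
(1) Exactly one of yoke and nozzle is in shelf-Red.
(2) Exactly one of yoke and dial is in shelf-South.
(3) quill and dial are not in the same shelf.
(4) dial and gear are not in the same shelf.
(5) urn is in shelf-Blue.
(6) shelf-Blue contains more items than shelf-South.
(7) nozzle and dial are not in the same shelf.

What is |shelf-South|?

1

From (5): urn ∈ shelf-Blue.
Suppose quill ∈ shelf-South: no assignment then satisfies all the clues, so quill ∉ shelf-South.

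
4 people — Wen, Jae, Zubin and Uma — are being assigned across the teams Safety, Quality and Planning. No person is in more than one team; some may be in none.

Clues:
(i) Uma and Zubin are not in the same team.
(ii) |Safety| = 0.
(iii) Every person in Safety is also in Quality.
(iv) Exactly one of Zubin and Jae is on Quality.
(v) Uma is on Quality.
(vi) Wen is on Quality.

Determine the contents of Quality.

Quality = {Jae, Uma, Wen}

From (v): Uma ∈ Quality.
From (vi): Wen ∈ Quality.
(i): Zubin ∉ Quality.
(ii): Safety already has 0, so the rest are out.
(iv) (exactly one): Jae ∈ Quality.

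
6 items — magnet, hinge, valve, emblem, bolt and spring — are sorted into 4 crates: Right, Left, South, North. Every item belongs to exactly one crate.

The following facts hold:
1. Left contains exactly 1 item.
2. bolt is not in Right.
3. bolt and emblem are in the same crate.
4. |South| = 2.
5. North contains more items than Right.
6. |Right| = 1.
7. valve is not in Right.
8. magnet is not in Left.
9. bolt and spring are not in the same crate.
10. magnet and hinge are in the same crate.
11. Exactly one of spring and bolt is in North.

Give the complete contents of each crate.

Right = {spring}; Left = {valve}; South = {hinge, magnet}; North = {bolt, emblem}

From (2): bolt ∉ Right.
From (7): valve ∉ Right.
From (8): magnet ∉ Left.
(3): emblem matches bolt: emblem ∉ Right.
(10): hinge matches magnet: hinge ∉ Left.
Suppose magnet ∈ Right: no assignment then satisfies all the clues, so magnet ∉ Right.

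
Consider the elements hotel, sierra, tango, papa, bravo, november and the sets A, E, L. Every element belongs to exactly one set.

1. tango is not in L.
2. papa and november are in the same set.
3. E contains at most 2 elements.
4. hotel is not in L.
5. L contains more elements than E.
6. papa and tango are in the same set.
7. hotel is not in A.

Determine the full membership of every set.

A = {november, papa, tango}; E = {hotel}; L = {bravo, sierra}

From (1): tango ∉ L.
From (4): hotel ∉ L.
From (7): hotel ∉ A.
(6): papa matches tango: papa ∉ L.
Only one set left: hotel ∈ E.
(2): november matches papa: november ∉ L.
Suppose sierra ∈ A: no assignment then satisfies all the clues, so sierra ∉ A.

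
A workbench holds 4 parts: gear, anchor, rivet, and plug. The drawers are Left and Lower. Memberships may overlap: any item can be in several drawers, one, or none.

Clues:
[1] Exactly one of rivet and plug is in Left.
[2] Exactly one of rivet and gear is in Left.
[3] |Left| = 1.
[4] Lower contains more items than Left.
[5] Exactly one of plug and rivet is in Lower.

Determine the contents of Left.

Left = {rivet}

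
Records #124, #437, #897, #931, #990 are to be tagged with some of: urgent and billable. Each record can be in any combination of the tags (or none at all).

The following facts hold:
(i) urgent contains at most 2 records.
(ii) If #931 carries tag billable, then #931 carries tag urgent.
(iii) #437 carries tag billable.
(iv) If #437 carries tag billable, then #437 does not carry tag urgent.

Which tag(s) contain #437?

#437: billable

From (iii): #437 ∈ billable.
(iv): #437 ∉ urgent.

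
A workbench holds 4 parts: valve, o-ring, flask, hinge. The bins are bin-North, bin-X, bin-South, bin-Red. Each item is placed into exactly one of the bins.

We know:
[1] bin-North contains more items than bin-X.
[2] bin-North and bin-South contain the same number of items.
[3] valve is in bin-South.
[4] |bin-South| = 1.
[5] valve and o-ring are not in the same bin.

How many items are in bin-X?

0

From (3): valve ∈ bin-South.
(4): bin-South already has 1, so the rest are out.
Suppose o-ring ∈ bin-X: no assignment then satisfies all the clues, so o-ring ∉ bin-X.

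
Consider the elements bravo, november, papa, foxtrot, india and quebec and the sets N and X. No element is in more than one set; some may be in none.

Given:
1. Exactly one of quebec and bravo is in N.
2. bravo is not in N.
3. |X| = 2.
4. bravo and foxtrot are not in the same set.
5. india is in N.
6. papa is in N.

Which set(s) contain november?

november: X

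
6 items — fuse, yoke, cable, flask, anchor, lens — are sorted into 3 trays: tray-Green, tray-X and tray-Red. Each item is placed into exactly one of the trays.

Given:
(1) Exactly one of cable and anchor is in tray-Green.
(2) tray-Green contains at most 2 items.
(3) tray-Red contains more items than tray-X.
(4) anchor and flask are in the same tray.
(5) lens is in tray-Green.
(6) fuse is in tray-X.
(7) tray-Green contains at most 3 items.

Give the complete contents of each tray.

tray-Green = {cable, lens}; tray-X = {fuse}; tray-Red = {anchor, flask, yoke}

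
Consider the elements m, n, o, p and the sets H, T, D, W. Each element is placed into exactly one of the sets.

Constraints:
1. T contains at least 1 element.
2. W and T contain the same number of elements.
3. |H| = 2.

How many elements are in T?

1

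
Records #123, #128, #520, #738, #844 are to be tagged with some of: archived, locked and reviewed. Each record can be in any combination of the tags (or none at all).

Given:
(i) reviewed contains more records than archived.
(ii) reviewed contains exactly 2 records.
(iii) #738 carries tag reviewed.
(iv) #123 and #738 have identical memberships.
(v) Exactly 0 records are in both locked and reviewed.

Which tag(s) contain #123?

#123: reviewed

From (iii): #738 ∈ reviewed.
(iv): #123 matches #738: #123 ∈ reviewed.
(ii): reviewed already has 2, so the rest are out.
Suppose #123 ∈ archived: no assignment then satisfies all the clues, so #123 ∉ archived.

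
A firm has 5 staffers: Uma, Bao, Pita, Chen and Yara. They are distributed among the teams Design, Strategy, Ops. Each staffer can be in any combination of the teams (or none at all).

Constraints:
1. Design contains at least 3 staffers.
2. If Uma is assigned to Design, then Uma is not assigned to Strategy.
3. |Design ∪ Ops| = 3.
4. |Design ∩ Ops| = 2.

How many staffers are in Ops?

2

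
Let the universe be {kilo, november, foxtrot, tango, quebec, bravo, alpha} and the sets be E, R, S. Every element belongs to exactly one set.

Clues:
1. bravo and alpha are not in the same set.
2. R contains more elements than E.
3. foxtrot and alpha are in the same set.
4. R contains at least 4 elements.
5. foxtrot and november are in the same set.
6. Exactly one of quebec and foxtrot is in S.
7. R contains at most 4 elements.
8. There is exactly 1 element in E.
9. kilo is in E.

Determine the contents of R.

R = {alpha, foxtrot, november, tango}

From (9): kilo ∈ E.
(8): E already has 1, so the rest are out.
Suppose november ∉ R: no assignment then satisfies all the clues, so november ∈ R.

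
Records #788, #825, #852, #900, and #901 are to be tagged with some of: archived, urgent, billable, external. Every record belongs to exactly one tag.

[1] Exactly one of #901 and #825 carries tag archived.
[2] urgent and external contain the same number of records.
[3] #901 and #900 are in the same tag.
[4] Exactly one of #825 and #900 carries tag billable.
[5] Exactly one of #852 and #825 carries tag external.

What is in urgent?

urgent = {#788}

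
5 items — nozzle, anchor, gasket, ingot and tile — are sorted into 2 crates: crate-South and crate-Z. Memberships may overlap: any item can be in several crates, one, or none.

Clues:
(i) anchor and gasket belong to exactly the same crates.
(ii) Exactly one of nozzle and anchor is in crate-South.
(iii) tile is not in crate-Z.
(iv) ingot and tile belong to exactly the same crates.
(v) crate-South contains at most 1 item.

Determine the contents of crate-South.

crate-South = {nozzle}

From (iii): tile ∉ crate-Z.
(iv): ingot matches tile: ingot ∉ crate-Z.
Suppose nozzle ∉ crate-South: no assignment then satisfies all the clues, so nozzle ∈ crate-South.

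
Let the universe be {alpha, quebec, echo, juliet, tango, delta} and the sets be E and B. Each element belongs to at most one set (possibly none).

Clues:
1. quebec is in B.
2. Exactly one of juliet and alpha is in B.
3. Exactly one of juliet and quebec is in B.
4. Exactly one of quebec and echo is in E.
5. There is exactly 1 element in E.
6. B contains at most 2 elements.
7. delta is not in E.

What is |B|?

From (1): quebec ∈ B.
From (7): delta ∉ E.
(3) (exactly one): juliet ∉ B.
(4) (exactly one): echo ∈ E.
(5): E already has 1, so the rest are out.
(2) (exactly one): alpha ∈ B.
(6): B already has 2, so the rest are out.

2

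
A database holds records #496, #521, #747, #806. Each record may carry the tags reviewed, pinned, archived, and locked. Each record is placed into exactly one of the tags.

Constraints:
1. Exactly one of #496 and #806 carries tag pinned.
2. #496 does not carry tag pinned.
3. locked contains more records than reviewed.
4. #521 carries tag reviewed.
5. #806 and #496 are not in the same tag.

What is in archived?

archived = {}

From (2): #496 ∉ pinned.
From (4): #521 ∈ reviewed.
(1) (exactly one): #806 ∈ pinned.
Suppose #496 ∈ archived: no assignment then satisfies all the clues, so #496 ∉ archived.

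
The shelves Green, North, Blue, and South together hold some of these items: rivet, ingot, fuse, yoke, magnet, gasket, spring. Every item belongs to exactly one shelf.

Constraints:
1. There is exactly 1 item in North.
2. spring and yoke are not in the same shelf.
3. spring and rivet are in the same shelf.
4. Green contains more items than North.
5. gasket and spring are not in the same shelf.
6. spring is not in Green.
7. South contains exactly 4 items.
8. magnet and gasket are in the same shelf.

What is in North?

North = {yoke}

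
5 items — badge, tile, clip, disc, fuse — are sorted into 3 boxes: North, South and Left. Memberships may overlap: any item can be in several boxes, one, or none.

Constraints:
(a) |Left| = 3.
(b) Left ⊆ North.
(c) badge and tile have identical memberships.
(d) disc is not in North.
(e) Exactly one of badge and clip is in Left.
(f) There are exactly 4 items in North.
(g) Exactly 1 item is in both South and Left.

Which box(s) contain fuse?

fuse: Left, North, South

From (d): disc ∉ North.
(b) contrapositive: disc ∉ Left.
(f): only 4 candidates remain for North, so all are in.
Suppose fuse ∉ South: no assignment then satisfies all the clues, so fuse ∈ South.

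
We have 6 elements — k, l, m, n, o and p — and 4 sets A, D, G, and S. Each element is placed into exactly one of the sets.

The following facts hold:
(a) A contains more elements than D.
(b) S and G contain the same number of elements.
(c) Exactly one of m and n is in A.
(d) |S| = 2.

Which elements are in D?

D = {}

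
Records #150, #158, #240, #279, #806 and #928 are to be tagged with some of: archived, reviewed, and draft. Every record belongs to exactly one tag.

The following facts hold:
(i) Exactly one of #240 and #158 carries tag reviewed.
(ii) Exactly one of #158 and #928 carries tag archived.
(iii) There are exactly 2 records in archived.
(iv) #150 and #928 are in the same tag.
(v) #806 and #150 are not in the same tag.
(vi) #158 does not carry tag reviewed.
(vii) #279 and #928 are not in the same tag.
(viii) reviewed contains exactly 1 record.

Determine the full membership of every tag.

archived = {#150, #928}; reviewed = {#240}; draft = {#158, #279, #806}

From (vi): #158 ∉ reviewed.
(i) (exactly one): #240 ∈ reviewed.
(viii): reviewed already has 1, so the rest are out.
Suppose #150 ∉ archived: no assignment then satisfies all the clues, so #150 ∈ archived.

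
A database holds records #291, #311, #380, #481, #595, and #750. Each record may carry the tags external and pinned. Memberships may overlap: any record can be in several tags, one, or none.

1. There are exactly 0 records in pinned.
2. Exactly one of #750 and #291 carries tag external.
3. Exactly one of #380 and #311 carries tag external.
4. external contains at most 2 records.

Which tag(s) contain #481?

(1): pinned already has 0, so the rest are out.
Suppose #481 ∈ external: no assignment then satisfies all the clues, so #481 ∉ external.

#481: none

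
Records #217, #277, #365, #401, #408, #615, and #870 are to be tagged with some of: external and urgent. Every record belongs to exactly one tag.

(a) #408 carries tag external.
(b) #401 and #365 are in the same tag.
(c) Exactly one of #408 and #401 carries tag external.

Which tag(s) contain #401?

From (a): #408 ∈ external.
(c) (exactly one): #401 ∉ external.
Only one tag left: #401 ∈ urgent.
(b): #365 matches #401: #365 ∉ external.
(b): #365 matches #401: #365 ∈ urgent.

#401: urgent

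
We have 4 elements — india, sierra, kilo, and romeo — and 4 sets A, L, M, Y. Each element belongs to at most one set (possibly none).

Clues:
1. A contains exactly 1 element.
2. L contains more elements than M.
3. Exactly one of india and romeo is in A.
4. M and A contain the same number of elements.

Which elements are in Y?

Y = {}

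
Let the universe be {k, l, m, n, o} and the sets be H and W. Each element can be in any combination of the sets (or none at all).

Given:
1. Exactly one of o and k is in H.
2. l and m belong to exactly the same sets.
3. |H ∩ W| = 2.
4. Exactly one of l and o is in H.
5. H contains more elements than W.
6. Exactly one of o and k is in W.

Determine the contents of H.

H = {k, l, m, n}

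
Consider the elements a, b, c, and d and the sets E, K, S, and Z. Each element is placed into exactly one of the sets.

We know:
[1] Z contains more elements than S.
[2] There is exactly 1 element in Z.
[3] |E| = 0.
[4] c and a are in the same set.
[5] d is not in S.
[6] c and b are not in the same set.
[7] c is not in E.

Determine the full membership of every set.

E = {}; K = {a, c, d}; S = {}; Z = {b}

From (5): d ∉ S.
From (7): c ∉ E.
(3): E already has 0, so the rest are out.
Suppose a ∉ K: no assignment then satisfies all the clues, so a ∈ K.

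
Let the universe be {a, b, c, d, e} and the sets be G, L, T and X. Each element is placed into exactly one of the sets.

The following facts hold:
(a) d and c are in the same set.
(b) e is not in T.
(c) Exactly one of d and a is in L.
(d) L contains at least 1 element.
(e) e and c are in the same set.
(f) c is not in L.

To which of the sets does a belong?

a: L

From (b): e ∉ T.
From (f): c ∉ L.
(a): d matches c: d ∉ L.
(c) (exactly one): a ∈ L.
(e): e matches c: e ∉ L.
(e): c matches e: c ∉ T.
(a): d matches c: d ∉ T.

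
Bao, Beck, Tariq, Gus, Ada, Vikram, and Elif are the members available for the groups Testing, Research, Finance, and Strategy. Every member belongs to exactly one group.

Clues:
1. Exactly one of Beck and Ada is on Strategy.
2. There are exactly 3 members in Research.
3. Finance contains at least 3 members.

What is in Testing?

Testing = {}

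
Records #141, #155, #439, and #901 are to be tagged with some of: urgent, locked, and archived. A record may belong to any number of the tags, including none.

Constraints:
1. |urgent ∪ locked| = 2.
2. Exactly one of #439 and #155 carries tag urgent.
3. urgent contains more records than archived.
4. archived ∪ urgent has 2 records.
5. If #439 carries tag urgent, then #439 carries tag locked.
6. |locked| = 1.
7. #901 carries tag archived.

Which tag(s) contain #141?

#141: none

From (7): #901 ∈ archived.
Suppose #141 ∈ urgent: no assignment then satisfies all the clues, so #141 ∉ urgent.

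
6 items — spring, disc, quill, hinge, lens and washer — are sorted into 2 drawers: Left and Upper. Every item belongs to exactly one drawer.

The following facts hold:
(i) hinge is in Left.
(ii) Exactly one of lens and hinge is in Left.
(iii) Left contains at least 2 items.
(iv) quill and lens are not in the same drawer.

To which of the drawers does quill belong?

quill: Left

From (i): hinge ∈ Left.
(ii) (exactly one): lens ∉ Left.
Only one drawer left: lens ∈ Upper.
(iv): quill ∉ Upper.
Only one drawer left: quill ∈ Left.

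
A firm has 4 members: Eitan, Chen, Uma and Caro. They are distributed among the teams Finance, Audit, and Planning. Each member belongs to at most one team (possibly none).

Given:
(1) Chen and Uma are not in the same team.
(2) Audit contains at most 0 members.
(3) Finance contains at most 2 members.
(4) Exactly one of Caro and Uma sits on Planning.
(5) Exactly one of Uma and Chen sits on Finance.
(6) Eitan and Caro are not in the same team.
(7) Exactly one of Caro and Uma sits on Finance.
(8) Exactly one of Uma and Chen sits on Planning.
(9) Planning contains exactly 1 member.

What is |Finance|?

2

(2): Audit already has 0, so the rest are out.
Suppose Eitan ∈ Finance: no assignment then satisfies all the clues, so Eitan ∉ Finance.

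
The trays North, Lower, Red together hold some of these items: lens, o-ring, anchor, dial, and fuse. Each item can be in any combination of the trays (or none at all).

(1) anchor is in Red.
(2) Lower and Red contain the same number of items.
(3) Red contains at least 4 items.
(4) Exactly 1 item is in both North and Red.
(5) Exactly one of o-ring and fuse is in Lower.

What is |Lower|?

From (1): anchor ∈ Red.
Suppose lens ∉ Lower: no assignment then satisfies all the clues, so lens ∈ Lower.

4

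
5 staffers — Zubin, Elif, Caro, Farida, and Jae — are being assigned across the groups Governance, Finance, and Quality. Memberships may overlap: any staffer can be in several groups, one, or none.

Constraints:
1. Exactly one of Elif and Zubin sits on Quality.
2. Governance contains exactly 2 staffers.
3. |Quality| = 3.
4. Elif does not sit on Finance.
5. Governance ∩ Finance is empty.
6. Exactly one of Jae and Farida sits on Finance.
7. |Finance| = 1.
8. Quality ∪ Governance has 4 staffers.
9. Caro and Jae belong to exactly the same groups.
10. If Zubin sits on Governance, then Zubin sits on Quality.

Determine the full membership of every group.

Governance = {Elif, Zubin}; Finance = {Farida}; Quality = {Caro, Jae, Zubin}

From (4): Elif ∉ Finance.
Suppose Zubin ∉ Governance: no assignment then satisfies all the clues, so Zubin ∈ Governance.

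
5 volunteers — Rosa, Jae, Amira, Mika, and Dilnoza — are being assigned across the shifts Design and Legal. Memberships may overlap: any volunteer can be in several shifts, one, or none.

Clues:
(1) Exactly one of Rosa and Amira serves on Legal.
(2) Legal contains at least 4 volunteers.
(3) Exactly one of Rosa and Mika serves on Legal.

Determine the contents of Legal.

Legal = {Amira, Dilnoza, Jae, Mika}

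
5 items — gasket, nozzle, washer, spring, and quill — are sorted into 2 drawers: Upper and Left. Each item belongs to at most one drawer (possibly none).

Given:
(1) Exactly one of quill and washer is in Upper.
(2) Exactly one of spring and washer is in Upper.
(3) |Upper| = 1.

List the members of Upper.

Upper = {washer}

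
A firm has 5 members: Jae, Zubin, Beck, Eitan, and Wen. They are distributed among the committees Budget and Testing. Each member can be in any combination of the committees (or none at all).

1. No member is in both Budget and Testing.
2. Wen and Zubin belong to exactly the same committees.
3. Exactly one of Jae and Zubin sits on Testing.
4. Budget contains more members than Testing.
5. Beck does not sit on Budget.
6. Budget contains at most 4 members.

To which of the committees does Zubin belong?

Zubin: Budget

From (5): Beck ∉ Budget.
Suppose Zubin ∉ Budget: no assignment then satisfies all the clues, so Zubin ∈ Budget.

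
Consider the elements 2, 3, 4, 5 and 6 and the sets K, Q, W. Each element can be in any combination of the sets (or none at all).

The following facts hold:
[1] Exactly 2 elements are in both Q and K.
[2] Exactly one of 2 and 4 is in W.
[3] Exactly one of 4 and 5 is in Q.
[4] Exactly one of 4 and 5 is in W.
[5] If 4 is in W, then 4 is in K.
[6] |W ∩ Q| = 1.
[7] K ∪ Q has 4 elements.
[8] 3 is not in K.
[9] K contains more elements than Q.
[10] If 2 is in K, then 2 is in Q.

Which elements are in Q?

Q = {2, 4}

From (8): 3 ∉ K.
Suppose 2 ∉ Q: no assignment then satisfies all the clues, so 2 ∈ Q.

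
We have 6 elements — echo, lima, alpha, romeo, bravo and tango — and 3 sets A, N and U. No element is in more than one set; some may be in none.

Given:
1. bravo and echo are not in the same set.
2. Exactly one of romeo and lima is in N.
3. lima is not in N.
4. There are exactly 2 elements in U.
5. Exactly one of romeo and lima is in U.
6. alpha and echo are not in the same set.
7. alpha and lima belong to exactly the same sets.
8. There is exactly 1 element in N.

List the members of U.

U = {alpha, lima}

From (3): lima ∉ N.
(2) (exactly one): romeo ∈ N.
(5) (exactly one): lima ∈ U.
(7): alpha matches lima: alpha ∉ A.
(7): alpha matches lima: alpha ∉ N.
(7): alpha matches lima: alpha ∈ U.
(8): N already has 1, so the rest are out.
(4): U already has 2, so the rest are out.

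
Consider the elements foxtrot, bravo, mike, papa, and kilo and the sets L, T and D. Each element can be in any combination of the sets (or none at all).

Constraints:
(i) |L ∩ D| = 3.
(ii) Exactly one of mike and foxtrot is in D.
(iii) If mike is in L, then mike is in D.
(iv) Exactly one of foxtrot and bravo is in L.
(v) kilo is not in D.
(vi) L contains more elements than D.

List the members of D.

D = {bravo, mike, papa}

From (v): kilo ∉ D.
Suppose foxtrot ∈ D: no assignment then satisfies all the clues, so foxtrot ∉ D.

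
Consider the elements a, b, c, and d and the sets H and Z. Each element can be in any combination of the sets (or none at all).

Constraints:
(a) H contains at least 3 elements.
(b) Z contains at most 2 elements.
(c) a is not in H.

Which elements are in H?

H = {b, c, d}

From (c): a ∉ H.
(a): only 3 candidates remain for H, so all are in.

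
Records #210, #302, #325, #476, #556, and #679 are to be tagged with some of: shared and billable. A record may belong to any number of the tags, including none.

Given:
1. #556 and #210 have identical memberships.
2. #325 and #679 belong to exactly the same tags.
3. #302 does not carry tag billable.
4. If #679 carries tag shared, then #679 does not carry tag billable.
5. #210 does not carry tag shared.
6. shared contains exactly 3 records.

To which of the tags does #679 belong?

#679: shared

From (3): #302 ∉ billable.
From (5): #210 ∉ shared.
(1): #556 matches #210: #556 ∉ shared.
Suppose #679 ∉ shared: no assignment then satisfies all the clues, so #679 ∈ shared.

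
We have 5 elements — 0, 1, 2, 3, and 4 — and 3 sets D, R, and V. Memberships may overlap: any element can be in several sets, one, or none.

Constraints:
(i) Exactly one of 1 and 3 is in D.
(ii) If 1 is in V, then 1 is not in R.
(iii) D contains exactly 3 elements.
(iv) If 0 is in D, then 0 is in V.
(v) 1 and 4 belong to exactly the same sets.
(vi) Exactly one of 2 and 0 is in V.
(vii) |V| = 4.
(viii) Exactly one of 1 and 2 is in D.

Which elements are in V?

V = {0, 1, 3, 4}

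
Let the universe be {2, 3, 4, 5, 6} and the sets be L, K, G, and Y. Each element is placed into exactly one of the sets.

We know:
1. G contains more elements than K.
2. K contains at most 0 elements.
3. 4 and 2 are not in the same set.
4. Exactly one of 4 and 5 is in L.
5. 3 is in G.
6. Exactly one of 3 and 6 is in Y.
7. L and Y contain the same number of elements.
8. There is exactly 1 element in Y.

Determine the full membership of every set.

L = {4}; K = {}; G = {2, 3, 5}; Y = {6}

From (5): 3 ∈ G.
(2): K already has 0, so the rest are out.
(6) (exactly one): 6 ∈ Y.
(8): Y already has 1, so the rest are out.
Suppose 2 ∈ L: no assignment then satisfies all the clues, so 2 ∉ L.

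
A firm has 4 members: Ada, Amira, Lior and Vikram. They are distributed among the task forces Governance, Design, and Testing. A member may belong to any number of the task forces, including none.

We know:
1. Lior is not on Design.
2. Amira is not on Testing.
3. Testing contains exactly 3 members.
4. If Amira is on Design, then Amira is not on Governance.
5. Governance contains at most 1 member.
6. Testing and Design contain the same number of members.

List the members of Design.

Design = {Ada, Amira, Vikram}

From (1): Lior ∉ Design.
From (2): Amira ∉ Testing.
(3): only 3 candidates remain for Testing, so all are in.
Suppose Ada ∉ Design: no assignment then satisfies all the clues, so Ada ∈ Design.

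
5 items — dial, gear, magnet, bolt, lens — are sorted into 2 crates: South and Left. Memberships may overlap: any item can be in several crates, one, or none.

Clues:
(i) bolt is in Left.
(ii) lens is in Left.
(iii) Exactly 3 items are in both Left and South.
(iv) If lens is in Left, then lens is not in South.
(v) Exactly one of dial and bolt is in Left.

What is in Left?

Left = {bolt, gear, lens, magnet}

From (i): bolt ∈ Left.
From (ii): lens ∈ Left.
(iv): lens ∉ South.
(v) (exactly one): dial ∉ Left.
Suppose gear ∉ Left: no assignment then satisfies all the clues, so gear ∈ Left.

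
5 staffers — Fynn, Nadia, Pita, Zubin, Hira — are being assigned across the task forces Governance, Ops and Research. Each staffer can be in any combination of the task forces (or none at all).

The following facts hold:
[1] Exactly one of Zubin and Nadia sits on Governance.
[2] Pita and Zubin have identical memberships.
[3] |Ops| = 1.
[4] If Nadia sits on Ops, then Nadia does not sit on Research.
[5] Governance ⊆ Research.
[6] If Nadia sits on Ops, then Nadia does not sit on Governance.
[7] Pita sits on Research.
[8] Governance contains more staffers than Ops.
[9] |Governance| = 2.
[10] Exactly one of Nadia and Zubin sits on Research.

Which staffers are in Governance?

From (7): Pita ∈ Research.
(2): Zubin matches Pita: Zubin ∈ Research.
(10) (exactly one): Nadia ∉ Research.
(5) contrapositive: Nadia ∉ Governance.
(1) (exactly one): Zubin ∈ Governance.
(2): Pita matches Zubin: Pita ∈ Governance.
(9): Governance already has 2, so the rest are out.

Governance = {Pita, Zubin}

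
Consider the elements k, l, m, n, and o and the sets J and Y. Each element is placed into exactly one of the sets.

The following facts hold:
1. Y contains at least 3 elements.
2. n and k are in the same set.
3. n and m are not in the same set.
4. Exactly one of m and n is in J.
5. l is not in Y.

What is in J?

J = {l, m}

From (5): l ∉ Y.
Only one set left: l ∈ J.
Suppose k ∈ J: no assignment then satisfies all the clues, so k ∉ J.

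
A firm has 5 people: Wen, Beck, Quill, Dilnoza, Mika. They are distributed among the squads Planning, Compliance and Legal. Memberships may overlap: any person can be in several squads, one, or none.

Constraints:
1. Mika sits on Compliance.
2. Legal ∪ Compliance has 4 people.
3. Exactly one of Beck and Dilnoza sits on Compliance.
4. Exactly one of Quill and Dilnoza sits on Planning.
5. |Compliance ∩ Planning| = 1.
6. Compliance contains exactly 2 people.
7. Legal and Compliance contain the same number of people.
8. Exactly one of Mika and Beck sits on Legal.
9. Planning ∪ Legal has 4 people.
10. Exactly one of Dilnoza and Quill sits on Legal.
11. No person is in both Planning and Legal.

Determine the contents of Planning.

Planning = {Dilnoza, Wen}

From (1): Mika ∈ Compliance.
Suppose Wen ∉ Planning: no assignment then satisfies all the clues, so Wen ∈ Planning.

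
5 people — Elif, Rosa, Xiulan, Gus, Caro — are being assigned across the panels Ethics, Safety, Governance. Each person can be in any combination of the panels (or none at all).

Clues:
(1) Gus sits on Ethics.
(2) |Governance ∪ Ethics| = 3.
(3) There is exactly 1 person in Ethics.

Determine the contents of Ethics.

From (1): Gus ∈ Ethics.
(3): Ethics already has 1, so the rest are out.

Ethics = {Gus}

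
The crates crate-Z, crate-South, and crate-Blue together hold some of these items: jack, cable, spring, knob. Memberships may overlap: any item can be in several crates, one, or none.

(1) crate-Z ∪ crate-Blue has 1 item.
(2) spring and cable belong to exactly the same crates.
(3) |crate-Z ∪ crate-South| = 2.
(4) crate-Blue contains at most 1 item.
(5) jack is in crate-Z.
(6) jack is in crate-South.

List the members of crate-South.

crate-South = {jack, knob}

From (5): jack ∈ crate-Z.
From (6): jack ∈ crate-South.
Suppose cable ∈ crate-South: no assignment then satisfies all the clues, so cable ∉ crate-South.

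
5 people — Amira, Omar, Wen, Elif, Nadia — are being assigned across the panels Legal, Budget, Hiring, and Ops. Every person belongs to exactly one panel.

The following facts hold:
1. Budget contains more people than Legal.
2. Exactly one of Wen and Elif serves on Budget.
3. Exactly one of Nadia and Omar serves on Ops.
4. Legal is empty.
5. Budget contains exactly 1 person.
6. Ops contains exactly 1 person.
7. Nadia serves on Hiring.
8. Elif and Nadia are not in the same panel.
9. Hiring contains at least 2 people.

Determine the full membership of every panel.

From (7): Nadia ∈ Hiring.
(3) (exactly one): Omar ∈ Ops.
(4): Legal already has 0, so the rest are out.
(6): Ops already has 1, so the rest are out.
(8): Elif ∉ Hiring.
Only one panel left: Elif ∈ Budget.
(2) (exactly one): Wen ∉ Budget.
(5): Budget already has 1, so the rest are out.
Only one panel left: Amira ∈ Hiring.
Only one panel left: Wen ∈ Hiring.

Legal = {}; Budget = {Elif}; Hiring = {Amira, Nadia, Wen}; Ops = {Omar}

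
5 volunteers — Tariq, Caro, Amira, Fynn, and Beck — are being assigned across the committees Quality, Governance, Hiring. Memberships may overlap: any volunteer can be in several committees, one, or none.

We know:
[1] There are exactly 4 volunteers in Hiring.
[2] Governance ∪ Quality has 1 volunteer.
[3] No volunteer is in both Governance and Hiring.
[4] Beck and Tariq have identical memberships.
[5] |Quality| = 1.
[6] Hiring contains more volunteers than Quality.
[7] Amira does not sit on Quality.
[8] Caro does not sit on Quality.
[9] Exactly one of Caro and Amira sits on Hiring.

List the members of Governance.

Governance = {}

From (7): Amira ∉ Quality.
From (8): Caro ∉ Quality.
Suppose Tariq ∈ Governance: no assignment then satisfies all the clues, so Tariq ∉ Governance.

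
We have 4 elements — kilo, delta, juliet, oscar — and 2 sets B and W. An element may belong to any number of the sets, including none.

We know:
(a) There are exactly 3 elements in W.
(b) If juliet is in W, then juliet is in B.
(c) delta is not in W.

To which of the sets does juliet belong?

juliet: B, W

From (c): delta ∉ W.
(a): only 3 candidates remain for W, so all are in.
(b): juliet ∈ B.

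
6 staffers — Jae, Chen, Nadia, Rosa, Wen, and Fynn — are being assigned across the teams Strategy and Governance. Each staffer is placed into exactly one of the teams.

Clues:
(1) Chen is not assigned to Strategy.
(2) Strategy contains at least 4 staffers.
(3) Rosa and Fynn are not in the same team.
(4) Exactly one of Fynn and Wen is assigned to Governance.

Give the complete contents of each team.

Strategy = {Jae, Nadia, Rosa, Wen}; Governance = {Chen, Fynn}

From (1): Chen ∉ Strategy.
Only one team left: Chen ∈ Governance.
Suppose Jae ∉ Strategy: no assignment then satisfies all the clues, so Jae ∈ Strategy.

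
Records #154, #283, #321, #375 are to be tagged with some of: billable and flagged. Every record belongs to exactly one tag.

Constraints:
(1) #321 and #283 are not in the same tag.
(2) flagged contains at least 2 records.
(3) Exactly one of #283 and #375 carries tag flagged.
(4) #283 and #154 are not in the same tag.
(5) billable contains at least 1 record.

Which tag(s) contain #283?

#283: billable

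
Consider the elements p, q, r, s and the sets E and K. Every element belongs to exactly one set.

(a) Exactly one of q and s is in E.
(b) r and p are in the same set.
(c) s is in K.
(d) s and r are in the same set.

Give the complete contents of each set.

E = {q}; K = {p, r, s}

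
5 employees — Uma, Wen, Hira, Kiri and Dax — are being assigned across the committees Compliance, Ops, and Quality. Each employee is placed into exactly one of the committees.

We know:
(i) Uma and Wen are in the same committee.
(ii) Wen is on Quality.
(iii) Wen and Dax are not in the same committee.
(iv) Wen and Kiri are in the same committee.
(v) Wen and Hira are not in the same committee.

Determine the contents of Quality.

From (ii): Wen ∈ Quality.
(i): Uma matches Wen: Uma ∉ Compliance.
(i): Uma matches Wen: Uma ∉ Ops.
(i): Uma matches Wen: Uma ∈ Quality.
(iii): Dax ∉ Quality.
(iv): Kiri matches Wen: Kiri ∉ Compliance.
(iv): Kiri matches Wen: Kiri ∉ Ops.
(iv): Kiri matches Wen: Kiri ∈ Quality.
(v): Hira ∉ Quality.

Quality = {Kiri, Uma, Wen}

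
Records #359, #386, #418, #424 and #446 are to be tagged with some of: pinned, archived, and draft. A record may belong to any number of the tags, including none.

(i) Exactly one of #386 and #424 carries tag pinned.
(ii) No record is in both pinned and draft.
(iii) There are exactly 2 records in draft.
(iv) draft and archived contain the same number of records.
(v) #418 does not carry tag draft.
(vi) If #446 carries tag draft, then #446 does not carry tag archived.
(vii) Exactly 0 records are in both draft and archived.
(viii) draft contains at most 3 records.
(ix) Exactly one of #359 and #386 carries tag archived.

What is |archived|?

2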